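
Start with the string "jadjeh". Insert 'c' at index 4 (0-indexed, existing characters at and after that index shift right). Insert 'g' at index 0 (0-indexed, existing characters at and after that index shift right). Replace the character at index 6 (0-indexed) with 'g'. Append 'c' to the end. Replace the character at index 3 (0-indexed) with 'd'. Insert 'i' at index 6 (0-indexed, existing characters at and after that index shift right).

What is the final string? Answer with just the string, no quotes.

Applying each edit step by step:
Start: "jadjeh"
Op 1 (insert 'c' at idx 4): "jadjeh" -> "jadjceh"
Op 2 (insert 'g' at idx 0): "jadjceh" -> "gjadjceh"
Op 3 (replace idx 6: 'e' -> 'g'): "gjadjceh" -> "gjadjcgh"
Op 4 (append 'c'): "gjadjcgh" -> "gjadjcghc"
Op 5 (replace idx 3: 'd' -> 'd'): "gjadjcghc" -> "gjadjcghc"
Op 6 (insert 'i' at idx 6): "gjadjcghc" -> "gjadjcighc"

Answer: gjadjcighc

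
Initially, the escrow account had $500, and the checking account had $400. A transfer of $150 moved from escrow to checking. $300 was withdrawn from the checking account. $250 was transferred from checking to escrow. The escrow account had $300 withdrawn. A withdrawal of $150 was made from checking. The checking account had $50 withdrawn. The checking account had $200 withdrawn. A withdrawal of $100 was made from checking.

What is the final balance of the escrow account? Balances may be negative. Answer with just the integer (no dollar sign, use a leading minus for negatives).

Answer: 300

Derivation:
Tracking account balances step by step:
Start: escrow=500, checking=400
Event 1 (transfer 150 escrow -> checking): escrow: 500 - 150 = 350, checking: 400 + 150 = 550. Balances: escrow=350, checking=550
Event 2 (withdraw 300 from checking): checking: 550 - 300 = 250. Balances: escrow=350, checking=250
Event 3 (transfer 250 checking -> escrow): checking: 250 - 250 = 0, escrow: 350 + 250 = 600. Balances: escrow=600, checking=0
Event 4 (withdraw 300 from escrow): escrow: 600 - 300 = 300. Balances: escrow=300, checking=0
Event 5 (withdraw 150 from checking): checking: 0 - 150 = -150. Balances: escrow=300, checking=-150
Event 6 (withdraw 50 from checking): checking: -150 - 50 = -200. Balances: escrow=300, checking=-200
Event 7 (withdraw 200 from checking): checking: -200 - 200 = -400. Balances: escrow=300, checking=-400
Event 8 (withdraw 100 from checking): checking: -400 - 100 = -500. Balances: escrow=300, checking=-500

Final balance of escrow: 300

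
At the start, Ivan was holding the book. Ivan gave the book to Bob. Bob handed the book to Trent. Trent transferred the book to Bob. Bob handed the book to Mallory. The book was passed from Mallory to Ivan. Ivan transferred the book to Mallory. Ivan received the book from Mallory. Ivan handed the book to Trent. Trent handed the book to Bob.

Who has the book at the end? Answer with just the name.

Tracking the book through each event:
Start: Ivan has the book.
After event 1: Bob has the book.
After event 2: Trent has the book.
After event 3: Bob has the book.
After event 4: Mallory has the book.
After event 5: Ivan has the book.
After event 6: Mallory has the book.
After event 7: Ivan has the book.
After event 8: Trent has the book.
After event 9: Bob has the book.

Answer: Bob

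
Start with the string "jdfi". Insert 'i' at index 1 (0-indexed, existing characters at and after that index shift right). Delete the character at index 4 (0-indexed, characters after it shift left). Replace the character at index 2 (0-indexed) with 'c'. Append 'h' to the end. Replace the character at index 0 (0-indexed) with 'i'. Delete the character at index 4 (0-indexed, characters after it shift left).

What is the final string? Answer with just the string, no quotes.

Applying each edit step by step:
Start: "jdfi"
Op 1 (insert 'i' at idx 1): "jdfi" -> "jidfi"
Op 2 (delete idx 4 = 'i'): "jidfi" -> "jidf"
Op 3 (replace idx 2: 'd' -> 'c'): "jidf" -> "jicf"
Op 4 (append 'h'): "jicf" -> "jicfh"
Op 5 (replace idx 0: 'j' -> 'i'): "jicfh" -> "iicfh"
Op 6 (delete idx 4 = 'h'): "iicfh" -> "iicf"

Answer: iicf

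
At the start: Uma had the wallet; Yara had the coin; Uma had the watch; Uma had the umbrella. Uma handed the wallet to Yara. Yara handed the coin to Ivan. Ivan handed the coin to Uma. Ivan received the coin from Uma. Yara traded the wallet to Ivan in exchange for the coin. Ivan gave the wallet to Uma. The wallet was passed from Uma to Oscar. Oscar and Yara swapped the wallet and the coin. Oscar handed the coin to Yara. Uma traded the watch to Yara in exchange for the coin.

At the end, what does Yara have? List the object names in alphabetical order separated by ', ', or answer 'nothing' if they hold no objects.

Answer: wallet, watch

Derivation:
Tracking all object holders:
Start: wallet:Uma, coin:Yara, watch:Uma, umbrella:Uma
Event 1 (give wallet: Uma -> Yara). State: wallet:Yara, coin:Yara, watch:Uma, umbrella:Uma
Event 2 (give coin: Yara -> Ivan). State: wallet:Yara, coin:Ivan, watch:Uma, umbrella:Uma
Event 3 (give coin: Ivan -> Uma). State: wallet:Yara, coin:Uma, watch:Uma, umbrella:Uma
Event 4 (give coin: Uma -> Ivan). State: wallet:Yara, coin:Ivan, watch:Uma, umbrella:Uma
Event 5 (swap wallet<->coin: now wallet:Ivan, coin:Yara). State: wallet:Ivan, coin:Yara, watch:Uma, umbrella:Uma
Event 6 (give wallet: Ivan -> Uma). State: wallet:Uma, coin:Yara, watch:Uma, umbrella:Uma
Event 7 (give wallet: Uma -> Oscar). State: wallet:Oscar, coin:Yara, watch:Uma, umbrella:Uma
Event 8 (swap wallet<->coin: now wallet:Yara, coin:Oscar). State: wallet:Yara, coin:Oscar, watch:Uma, umbrella:Uma
Event 9 (give coin: Oscar -> Yara). State: wallet:Yara, coin:Yara, watch:Uma, umbrella:Uma
Event 10 (swap watch<->coin: now watch:Yara, coin:Uma). State: wallet:Yara, coin:Uma, watch:Yara, umbrella:Uma

Final state: wallet:Yara, coin:Uma, watch:Yara, umbrella:Uma
Yara holds: wallet, watch.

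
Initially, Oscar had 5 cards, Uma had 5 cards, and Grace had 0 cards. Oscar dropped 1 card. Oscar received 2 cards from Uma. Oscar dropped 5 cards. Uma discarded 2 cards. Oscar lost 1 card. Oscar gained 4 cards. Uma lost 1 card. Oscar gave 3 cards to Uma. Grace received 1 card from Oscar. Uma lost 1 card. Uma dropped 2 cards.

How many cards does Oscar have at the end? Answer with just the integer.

Tracking counts step by step:
Start: Oscar=5, Uma=5, Grace=0
Event 1 (Oscar -1): Oscar: 5 -> 4. State: Oscar=4, Uma=5, Grace=0
Event 2 (Uma -> Oscar, 2): Uma: 5 -> 3, Oscar: 4 -> 6. State: Oscar=6, Uma=3, Grace=0
Event 3 (Oscar -5): Oscar: 6 -> 1. State: Oscar=1, Uma=3, Grace=0
Event 4 (Uma -2): Uma: 3 -> 1. State: Oscar=1, Uma=1, Grace=0
Event 5 (Oscar -1): Oscar: 1 -> 0. State: Oscar=0, Uma=1, Grace=0
Event 6 (Oscar +4): Oscar: 0 -> 4. State: Oscar=4, Uma=1, Grace=0
Event 7 (Uma -1): Uma: 1 -> 0. State: Oscar=4, Uma=0, Grace=0
Event 8 (Oscar -> Uma, 3): Oscar: 4 -> 1, Uma: 0 -> 3. State: Oscar=1, Uma=3, Grace=0
Event 9 (Oscar -> Grace, 1): Oscar: 1 -> 0, Grace: 0 -> 1. State: Oscar=0, Uma=3, Grace=1
Event 10 (Uma -1): Uma: 3 -> 2. State: Oscar=0, Uma=2, Grace=1
Event 11 (Uma -2): Uma: 2 -> 0. State: Oscar=0, Uma=0, Grace=1

Oscar's final count: 0

Answer: 0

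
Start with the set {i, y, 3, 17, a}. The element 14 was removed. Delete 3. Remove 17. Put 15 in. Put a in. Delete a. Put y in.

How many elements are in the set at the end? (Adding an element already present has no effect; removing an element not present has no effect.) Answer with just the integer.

Tracking the set through each operation:
Start: {17, 3, a, i, y}
Event 1 (remove 14): not present, no change. Set: {17, 3, a, i, y}
Event 2 (remove 3): removed. Set: {17, a, i, y}
Event 3 (remove 17): removed. Set: {a, i, y}
Event 4 (add 15): added. Set: {15, a, i, y}
Event 5 (add a): already present, no change. Set: {15, a, i, y}
Event 6 (remove a): removed. Set: {15, i, y}
Event 7 (add y): already present, no change. Set: {15, i, y}

Final set: {15, i, y} (size 3)

Answer: 3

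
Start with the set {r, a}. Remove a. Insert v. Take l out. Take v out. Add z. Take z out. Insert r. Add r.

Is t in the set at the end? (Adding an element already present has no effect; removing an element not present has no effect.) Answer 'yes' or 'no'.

Tracking the set through each operation:
Start: {a, r}
Event 1 (remove a): removed. Set: {r}
Event 2 (add v): added. Set: {r, v}
Event 3 (remove l): not present, no change. Set: {r, v}
Event 4 (remove v): removed. Set: {r}
Event 5 (add z): added. Set: {r, z}
Event 6 (remove z): removed. Set: {r}
Event 7 (add r): already present, no change. Set: {r}
Event 8 (add r): already present, no change. Set: {r}

Final set: {r} (size 1)
t is NOT in the final set.

Answer: no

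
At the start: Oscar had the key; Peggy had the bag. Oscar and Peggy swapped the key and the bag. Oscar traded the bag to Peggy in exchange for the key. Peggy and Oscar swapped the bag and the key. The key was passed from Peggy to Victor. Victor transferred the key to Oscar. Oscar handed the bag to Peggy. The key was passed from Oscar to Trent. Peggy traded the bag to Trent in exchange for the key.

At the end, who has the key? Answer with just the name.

Answer: Peggy

Derivation:
Tracking all object holders:
Start: key:Oscar, bag:Peggy
Event 1 (swap key<->bag: now key:Peggy, bag:Oscar). State: key:Peggy, bag:Oscar
Event 2 (swap bag<->key: now bag:Peggy, key:Oscar). State: key:Oscar, bag:Peggy
Event 3 (swap bag<->key: now bag:Oscar, key:Peggy). State: key:Peggy, bag:Oscar
Event 4 (give key: Peggy -> Victor). State: key:Victor, bag:Oscar
Event 5 (give key: Victor -> Oscar). State: key:Oscar, bag:Oscar
Event 6 (give bag: Oscar -> Peggy). State: key:Oscar, bag:Peggy
Event 7 (give key: Oscar -> Trent). State: key:Trent, bag:Peggy
Event 8 (swap bag<->key: now bag:Trent, key:Peggy). State: key:Peggy, bag:Trent

Final state: key:Peggy, bag:Trent
The key is held by Peggy.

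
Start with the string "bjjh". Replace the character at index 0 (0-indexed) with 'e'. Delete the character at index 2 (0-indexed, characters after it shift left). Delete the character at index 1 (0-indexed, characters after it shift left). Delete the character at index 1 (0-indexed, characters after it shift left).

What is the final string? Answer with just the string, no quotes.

Applying each edit step by step:
Start: "bjjh"
Op 1 (replace idx 0: 'b' -> 'e'): "bjjh" -> "ejjh"
Op 2 (delete idx 2 = 'j'): "ejjh" -> "ejh"
Op 3 (delete idx 1 = 'j'): "ejh" -> "eh"
Op 4 (delete idx 1 = 'h'): "eh" -> "e"

Answer: e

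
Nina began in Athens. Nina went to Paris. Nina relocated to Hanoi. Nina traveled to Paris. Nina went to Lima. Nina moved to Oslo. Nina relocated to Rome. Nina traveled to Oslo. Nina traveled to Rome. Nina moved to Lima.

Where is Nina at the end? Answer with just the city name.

Tracking Nina's location:
Start: Nina is in Athens.
After move 1: Athens -> Paris. Nina is in Paris.
After move 2: Paris -> Hanoi. Nina is in Hanoi.
After move 3: Hanoi -> Paris. Nina is in Paris.
After move 4: Paris -> Lima. Nina is in Lima.
After move 5: Lima -> Oslo. Nina is in Oslo.
After move 6: Oslo -> Rome. Nina is in Rome.
After move 7: Rome -> Oslo. Nina is in Oslo.
After move 8: Oslo -> Rome. Nina is in Rome.
After move 9: Rome -> Lima. Nina is in Lima.

Answer: Lima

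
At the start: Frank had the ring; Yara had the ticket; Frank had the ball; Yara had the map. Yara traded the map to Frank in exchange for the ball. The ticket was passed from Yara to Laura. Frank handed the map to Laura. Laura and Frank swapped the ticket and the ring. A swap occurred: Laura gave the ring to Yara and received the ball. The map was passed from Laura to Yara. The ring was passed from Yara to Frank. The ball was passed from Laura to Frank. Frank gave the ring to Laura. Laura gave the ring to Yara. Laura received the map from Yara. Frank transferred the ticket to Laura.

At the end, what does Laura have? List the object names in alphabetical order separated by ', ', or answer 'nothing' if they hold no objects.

Tracking all object holders:
Start: ring:Frank, ticket:Yara, ball:Frank, map:Yara
Event 1 (swap map<->ball: now map:Frank, ball:Yara). State: ring:Frank, ticket:Yara, ball:Yara, map:Frank
Event 2 (give ticket: Yara -> Laura). State: ring:Frank, ticket:Laura, ball:Yara, map:Frank
Event 3 (give map: Frank -> Laura). State: ring:Frank, ticket:Laura, ball:Yara, map:Laura
Event 4 (swap ticket<->ring: now ticket:Frank, ring:Laura). State: ring:Laura, ticket:Frank, ball:Yara, map:Laura
Event 5 (swap ring<->ball: now ring:Yara, ball:Laura). State: ring:Yara, ticket:Frank, ball:Laura, map:Laura
Event 6 (give map: Laura -> Yara). State: ring:Yara, ticket:Frank, ball:Laura, map:Yara
Event 7 (give ring: Yara -> Frank). State: ring:Frank, ticket:Frank, ball:Laura, map:Yara
Event 8 (give ball: Laura -> Frank). State: ring:Frank, ticket:Frank, ball:Frank, map:Yara
Event 9 (give ring: Frank -> Laura). State: ring:Laura, ticket:Frank, ball:Frank, map:Yara
Event 10 (give ring: Laura -> Yara). State: ring:Yara, ticket:Frank, ball:Frank, map:Yara
Event 11 (give map: Yara -> Laura). State: ring:Yara, ticket:Frank, ball:Frank, map:Laura
Event 12 (give ticket: Frank -> Laura). State: ring:Yara, ticket:Laura, ball:Frank, map:Laura

Final state: ring:Yara, ticket:Laura, ball:Frank, map:Laura
Laura holds: map, ticket.

Answer: map, ticket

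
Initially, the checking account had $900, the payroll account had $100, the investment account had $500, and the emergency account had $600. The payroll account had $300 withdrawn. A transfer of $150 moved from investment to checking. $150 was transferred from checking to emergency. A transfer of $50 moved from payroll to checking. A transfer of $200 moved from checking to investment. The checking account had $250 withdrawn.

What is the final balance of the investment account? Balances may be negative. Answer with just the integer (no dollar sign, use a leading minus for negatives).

Answer: 550

Derivation:
Tracking account balances step by step:
Start: checking=900, payroll=100, investment=500, emergency=600
Event 1 (withdraw 300 from payroll): payroll: 100 - 300 = -200. Balances: checking=900, payroll=-200, investment=500, emergency=600
Event 2 (transfer 150 investment -> checking): investment: 500 - 150 = 350, checking: 900 + 150 = 1050. Balances: checking=1050, payroll=-200, investment=350, emergency=600
Event 3 (transfer 150 checking -> emergency): checking: 1050 - 150 = 900, emergency: 600 + 150 = 750. Balances: checking=900, payroll=-200, investment=350, emergency=750
Event 4 (transfer 50 payroll -> checking): payroll: -200 - 50 = -250, checking: 900 + 50 = 950. Balances: checking=950, payroll=-250, investment=350, emergency=750
Event 5 (transfer 200 checking -> investment): checking: 950 - 200 = 750, investment: 350 + 200 = 550. Balances: checking=750, payroll=-250, investment=550, emergency=750
Event 6 (withdraw 250 from checking): checking: 750 - 250 = 500. Balances: checking=500, payroll=-250, investment=550, emergency=750

Final balance of investment: 550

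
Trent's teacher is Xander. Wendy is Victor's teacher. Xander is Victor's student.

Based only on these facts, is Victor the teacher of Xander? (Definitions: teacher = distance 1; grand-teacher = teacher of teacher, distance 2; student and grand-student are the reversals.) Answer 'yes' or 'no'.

Reconstructing the teacher chain from the given facts:
  Wendy -> Victor -> Xander -> Trent
(each arrow means 'teacher of the next')
Positions in the chain (0 = top):
  position of Wendy: 0
  position of Victor: 1
  position of Xander: 2
  position of Trent: 3

Victor is at position 1, Xander is at position 2; signed distance (j - i) = 1.
'teacher' requires j - i = 1. Actual distance is 1, so the relation HOLDS.

Answer: yes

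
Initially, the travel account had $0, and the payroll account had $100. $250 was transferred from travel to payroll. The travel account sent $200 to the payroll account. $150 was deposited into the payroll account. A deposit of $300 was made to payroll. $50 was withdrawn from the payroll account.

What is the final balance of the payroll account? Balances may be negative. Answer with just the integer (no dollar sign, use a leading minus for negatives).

Tracking account balances step by step:
Start: travel=0, payroll=100
Event 1 (transfer 250 travel -> payroll): travel: 0 - 250 = -250, payroll: 100 + 250 = 350. Balances: travel=-250, payroll=350
Event 2 (transfer 200 travel -> payroll): travel: -250 - 200 = -450, payroll: 350 + 200 = 550. Balances: travel=-450, payroll=550
Event 3 (deposit 150 to payroll): payroll: 550 + 150 = 700. Balances: travel=-450, payroll=700
Event 4 (deposit 300 to payroll): payroll: 700 + 300 = 1000. Balances: travel=-450, payroll=1000
Event 5 (withdraw 50 from payroll): payroll: 1000 - 50 = 950. Balances: travel=-450, payroll=950

Final balance of payroll: 950

Answer: 950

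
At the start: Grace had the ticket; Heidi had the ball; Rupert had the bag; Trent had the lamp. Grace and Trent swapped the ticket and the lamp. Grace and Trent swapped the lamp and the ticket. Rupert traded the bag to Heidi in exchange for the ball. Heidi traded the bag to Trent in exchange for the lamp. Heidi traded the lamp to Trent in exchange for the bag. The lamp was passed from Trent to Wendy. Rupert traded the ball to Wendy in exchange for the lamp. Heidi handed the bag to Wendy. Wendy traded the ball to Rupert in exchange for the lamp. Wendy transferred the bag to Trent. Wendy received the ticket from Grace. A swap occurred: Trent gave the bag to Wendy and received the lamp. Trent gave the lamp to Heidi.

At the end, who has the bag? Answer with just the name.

Answer: Wendy

Derivation:
Tracking all object holders:
Start: ticket:Grace, ball:Heidi, bag:Rupert, lamp:Trent
Event 1 (swap ticket<->lamp: now ticket:Trent, lamp:Grace). State: ticket:Trent, ball:Heidi, bag:Rupert, lamp:Grace
Event 2 (swap lamp<->ticket: now lamp:Trent, ticket:Grace). State: ticket:Grace, ball:Heidi, bag:Rupert, lamp:Trent
Event 3 (swap bag<->ball: now bag:Heidi, ball:Rupert). State: ticket:Grace, ball:Rupert, bag:Heidi, lamp:Trent
Event 4 (swap bag<->lamp: now bag:Trent, lamp:Heidi). State: ticket:Grace, ball:Rupert, bag:Trent, lamp:Heidi
Event 5 (swap lamp<->bag: now lamp:Trent, bag:Heidi). State: ticket:Grace, ball:Rupert, bag:Heidi, lamp:Trent
Event 6 (give lamp: Trent -> Wendy). State: ticket:Grace, ball:Rupert, bag:Heidi, lamp:Wendy
Event 7 (swap ball<->lamp: now ball:Wendy, lamp:Rupert). State: ticket:Grace, ball:Wendy, bag:Heidi, lamp:Rupert
Event 8 (give bag: Heidi -> Wendy). State: ticket:Grace, ball:Wendy, bag:Wendy, lamp:Rupert
Event 9 (swap ball<->lamp: now ball:Rupert, lamp:Wendy). State: ticket:Grace, ball:Rupert, bag:Wendy, lamp:Wendy
Event 10 (give bag: Wendy -> Trent). State: ticket:Grace, ball:Rupert, bag:Trent, lamp:Wendy
Event 11 (give ticket: Grace -> Wendy). State: ticket:Wendy, ball:Rupert, bag:Trent, lamp:Wendy
Event 12 (swap bag<->lamp: now bag:Wendy, lamp:Trent). State: ticket:Wendy, ball:Rupert, bag:Wendy, lamp:Trent
Event 13 (give lamp: Trent -> Heidi). State: ticket:Wendy, ball:Rupert, bag:Wendy, lamp:Heidi

Final state: ticket:Wendy, ball:Rupert, bag:Wendy, lamp:Heidi
The bag is held by Wendy.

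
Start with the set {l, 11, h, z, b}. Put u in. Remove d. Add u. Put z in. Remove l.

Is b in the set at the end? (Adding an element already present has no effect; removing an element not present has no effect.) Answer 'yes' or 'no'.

Answer: yes

Derivation:
Tracking the set through each operation:
Start: {11, b, h, l, z}
Event 1 (add u): added. Set: {11, b, h, l, u, z}
Event 2 (remove d): not present, no change. Set: {11, b, h, l, u, z}
Event 3 (add u): already present, no change. Set: {11, b, h, l, u, z}
Event 4 (add z): already present, no change. Set: {11, b, h, l, u, z}
Event 5 (remove l): removed. Set: {11, b, h, u, z}

Final set: {11, b, h, u, z} (size 5)
b is in the final set.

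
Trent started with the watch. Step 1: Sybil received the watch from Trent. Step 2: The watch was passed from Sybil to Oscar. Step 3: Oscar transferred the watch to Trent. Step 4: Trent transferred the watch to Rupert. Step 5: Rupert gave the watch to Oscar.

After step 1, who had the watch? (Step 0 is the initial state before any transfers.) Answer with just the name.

Tracking the watch holder through step 1:
After step 0 (start): Trent
After step 1: Sybil

At step 1, the holder is Sybil.

Answer: Sybil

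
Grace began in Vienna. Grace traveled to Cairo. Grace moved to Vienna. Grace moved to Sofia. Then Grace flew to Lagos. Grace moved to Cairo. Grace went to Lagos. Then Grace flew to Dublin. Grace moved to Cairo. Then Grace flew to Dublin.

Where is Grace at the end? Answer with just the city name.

Tracking Grace's location:
Start: Grace is in Vienna.
After move 1: Vienna -> Cairo. Grace is in Cairo.
After move 2: Cairo -> Vienna. Grace is in Vienna.
After move 3: Vienna -> Sofia. Grace is in Sofia.
After move 4: Sofia -> Lagos. Grace is in Lagos.
After move 5: Lagos -> Cairo. Grace is in Cairo.
After move 6: Cairo -> Lagos. Grace is in Lagos.
After move 7: Lagos -> Dublin. Grace is in Dublin.
After move 8: Dublin -> Cairo. Grace is in Cairo.
After move 9: Cairo -> Dublin. Grace is in Dublin.

Answer: Dublin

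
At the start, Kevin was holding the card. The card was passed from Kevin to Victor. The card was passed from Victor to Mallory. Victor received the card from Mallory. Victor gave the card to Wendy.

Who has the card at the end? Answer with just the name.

Tracking the card through each event:
Start: Kevin has the card.
After event 1: Victor has the card.
After event 2: Mallory has the card.
After event 3: Victor has the card.
After event 4: Wendy has the card.

Answer: Wendy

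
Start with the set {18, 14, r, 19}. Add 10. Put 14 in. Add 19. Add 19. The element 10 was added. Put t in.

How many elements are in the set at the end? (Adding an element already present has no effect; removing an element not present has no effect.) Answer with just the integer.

Tracking the set through each operation:
Start: {14, 18, 19, r}
Event 1 (add 10): added. Set: {10, 14, 18, 19, r}
Event 2 (add 14): already present, no change. Set: {10, 14, 18, 19, r}
Event 3 (add 19): already present, no change. Set: {10, 14, 18, 19, r}
Event 4 (add 19): already present, no change. Set: {10, 14, 18, 19, r}
Event 5 (add 10): already present, no change. Set: {10, 14, 18, 19, r}
Event 6 (add t): added. Set: {10, 14, 18, 19, r, t}

Final set: {10, 14, 18, 19, r, t} (size 6)

Answer: 6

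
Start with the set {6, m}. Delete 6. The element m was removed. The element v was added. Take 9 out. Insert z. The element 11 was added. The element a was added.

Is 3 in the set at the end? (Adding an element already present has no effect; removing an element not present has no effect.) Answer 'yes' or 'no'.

Answer: no

Derivation:
Tracking the set through each operation:
Start: {6, m}
Event 1 (remove 6): removed. Set: {m}
Event 2 (remove m): removed. Set: {}
Event 3 (add v): added. Set: {v}
Event 4 (remove 9): not present, no change. Set: {v}
Event 5 (add z): added. Set: {v, z}
Event 6 (add 11): added. Set: {11, v, z}
Event 7 (add a): added. Set: {11, a, v, z}

Final set: {11, a, v, z} (size 4)
3 is NOT in the final set.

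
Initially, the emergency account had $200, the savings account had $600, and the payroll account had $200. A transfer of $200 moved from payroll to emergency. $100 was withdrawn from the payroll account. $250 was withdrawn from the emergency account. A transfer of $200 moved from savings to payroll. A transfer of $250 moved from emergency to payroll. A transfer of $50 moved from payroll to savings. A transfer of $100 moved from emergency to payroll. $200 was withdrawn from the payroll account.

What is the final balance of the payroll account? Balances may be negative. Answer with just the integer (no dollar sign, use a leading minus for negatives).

Tracking account balances step by step:
Start: emergency=200, savings=600, payroll=200
Event 1 (transfer 200 payroll -> emergency): payroll: 200 - 200 = 0, emergency: 200 + 200 = 400. Balances: emergency=400, savings=600, payroll=0
Event 2 (withdraw 100 from payroll): payroll: 0 - 100 = -100. Balances: emergency=400, savings=600, payroll=-100
Event 3 (withdraw 250 from emergency): emergency: 400 - 250 = 150. Balances: emergency=150, savings=600, payroll=-100
Event 4 (transfer 200 savings -> payroll): savings: 600 - 200 = 400, payroll: -100 + 200 = 100. Balances: emergency=150, savings=400, payroll=100
Event 5 (transfer 250 emergency -> payroll): emergency: 150 - 250 = -100, payroll: 100 + 250 = 350. Balances: emergency=-100, savings=400, payroll=350
Event 6 (transfer 50 payroll -> savings): payroll: 350 - 50 = 300, savings: 400 + 50 = 450. Balances: emergency=-100, savings=450, payroll=300
Event 7 (transfer 100 emergency -> payroll): emergency: -100 - 100 = -200, payroll: 300 + 100 = 400. Balances: emergency=-200, savings=450, payroll=400
Event 8 (withdraw 200 from payroll): payroll: 400 - 200 = 200. Balances: emergency=-200, savings=450, payroll=200

Final balance of payroll: 200

Answer: 200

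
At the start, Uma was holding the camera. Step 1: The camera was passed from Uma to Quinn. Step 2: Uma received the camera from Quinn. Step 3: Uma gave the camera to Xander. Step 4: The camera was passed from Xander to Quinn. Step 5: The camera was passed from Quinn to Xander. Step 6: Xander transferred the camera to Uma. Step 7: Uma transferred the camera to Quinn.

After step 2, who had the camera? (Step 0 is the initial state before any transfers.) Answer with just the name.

Answer: Uma

Derivation:
Tracking the camera holder through step 2:
After step 0 (start): Uma
After step 1: Quinn
After step 2: Uma

At step 2, the holder is Uma.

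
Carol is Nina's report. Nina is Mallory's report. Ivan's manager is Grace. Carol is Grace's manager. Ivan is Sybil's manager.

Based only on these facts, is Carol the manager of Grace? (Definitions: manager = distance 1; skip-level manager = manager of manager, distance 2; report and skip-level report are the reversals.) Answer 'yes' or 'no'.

Answer: yes

Derivation:
Reconstructing the manager chain from the given facts:
  Mallory -> Nina -> Carol -> Grace -> Ivan -> Sybil
(each arrow means 'manager of the next')
Positions in the chain (0 = top):
  position of Mallory: 0
  position of Nina: 1
  position of Carol: 2
  position of Grace: 3
  position of Ivan: 4
  position of Sybil: 5

Carol is at position 2, Grace is at position 3; signed distance (j - i) = 1.
'manager' requires j - i = 1. Actual distance is 1, so the relation HOLDS.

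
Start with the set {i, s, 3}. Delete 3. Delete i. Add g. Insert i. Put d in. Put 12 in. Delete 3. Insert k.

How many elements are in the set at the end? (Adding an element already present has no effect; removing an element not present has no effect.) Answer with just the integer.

Answer: 6

Derivation:
Tracking the set through each operation:
Start: {3, i, s}
Event 1 (remove 3): removed. Set: {i, s}
Event 2 (remove i): removed. Set: {s}
Event 3 (add g): added. Set: {g, s}
Event 4 (add i): added. Set: {g, i, s}
Event 5 (add d): added. Set: {d, g, i, s}
Event 6 (add 12): added. Set: {12, d, g, i, s}
Event 7 (remove 3): not present, no change. Set: {12, d, g, i, s}
Event 8 (add k): added. Set: {12, d, g, i, k, s}

Final set: {12, d, g, i, k, s} (size 6)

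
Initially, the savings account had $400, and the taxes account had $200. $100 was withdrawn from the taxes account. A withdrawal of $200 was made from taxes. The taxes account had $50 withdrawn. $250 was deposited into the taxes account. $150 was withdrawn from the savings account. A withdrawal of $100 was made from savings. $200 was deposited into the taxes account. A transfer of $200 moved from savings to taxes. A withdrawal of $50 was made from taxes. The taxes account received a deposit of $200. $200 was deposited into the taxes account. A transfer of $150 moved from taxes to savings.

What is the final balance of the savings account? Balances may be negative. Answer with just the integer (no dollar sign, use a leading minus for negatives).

Tracking account balances step by step:
Start: savings=400, taxes=200
Event 1 (withdraw 100 from taxes): taxes: 200 - 100 = 100. Balances: savings=400, taxes=100
Event 2 (withdraw 200 from taxes): taxes: 100 - 200 = -100. Balances: savings=400, taxes=-100
Event 3 (withdraw 50 from taxes): taxes: -100 - 50 = -150. Balances: savings=400, taxes=-150
Event 4 (deposit 250 to taxes): taxes: -150 + 250 = 100. Balances: savings=400, taxes=100
Event 5 (withdraw 150 from savings): savings: 400 - 150 = 250. Balances: savings=250, taxes=100
Event 6 (withdraw 100 from savings): savings: 250 - 100 = 150. Balances: savings=150, taxes=100
Event 7 (deposit 200 to taxes): taxes: 100 + 200 = 300. Balances: savings=150, taxes=300
Event 8 (transfer 200 savings -> taxes): savings: 150 - 200 = -50, taxes: 300 + 200 = 500. Balances: savings=-50, taxes=500
Event 9 (withdraw 50 from taxes): taxes: 500 - 50 = 450. Balances: savings=-50, taxes=450
Event 10 (deposit 200 to taxes): taxes: 450 + 200 = 650. Balances: savings=-50, taxes=650
Event 11 (deposit 200 to taxes): taxes: 650 + 200 = 850. Balances: savings=-50, taxes=850
Event 12 (transfer 150 taxes -> savings): taxes: 850 - 150 = 700, savings: -50 + 150 = 100. Balances: savings=100, taxes=700

Final balance of savings: 100

Answer: 100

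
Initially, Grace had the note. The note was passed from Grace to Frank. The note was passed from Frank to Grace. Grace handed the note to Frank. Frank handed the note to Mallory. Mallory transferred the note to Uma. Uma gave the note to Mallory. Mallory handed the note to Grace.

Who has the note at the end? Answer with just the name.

Tracking the note through each event:
Start: Grace has the note.
After event 1: Frank has the note.
After event 2: Grace has the note.
After event 3: Frank has the note.
After event 4: Mallory has the note.
After event 5: Uma has the note.
After event 6: Mallory has the note.
After event 7: Grace has the note.

Answer: Grace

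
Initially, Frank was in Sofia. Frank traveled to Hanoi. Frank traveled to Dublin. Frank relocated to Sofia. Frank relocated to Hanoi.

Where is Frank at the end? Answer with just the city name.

Answer: Hanoi

Derivation:
Tracking Frank's location:
Start: Frank is in Sofia.
After move 1: Sofia -> Hanoi. Frank is in Hanoi.
After move 2: Hanoi -> Dublin. Frank is in Dublin.
After move 3: Dublin -> Sofia. Frank is in Sofia.
After move 4: Sofia -> Hanoi. Frank is in Hanoi.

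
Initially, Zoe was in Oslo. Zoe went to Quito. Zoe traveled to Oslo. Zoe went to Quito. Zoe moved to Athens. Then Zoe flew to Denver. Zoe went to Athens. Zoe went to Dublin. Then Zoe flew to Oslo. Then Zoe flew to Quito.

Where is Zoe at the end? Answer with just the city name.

Tracking Zoe's location:
Start: Zoe is in Oslo.
After move 1: Oslo -> Quito. Zoe is in Quito.
After move 2: Quito -> Oslo. Zoe is in Oslo.
After move 3: Oslo -> Quito. Zoe is in Quito.
After move 4: Quito -> Athens. Zoe is in Athens.
After move 5: Athens -> Denver. Zoe is in Denver.
After move 6: Denver -> Athens. Zoe is in Athens.
After move 7: Athens -> Dublin. Zoe is in Dublin.
After move 8: Dublin -> Oslo. Zoe is in Oslo.
After move 9: Oslo -> Quito. Zoe is in Quito.

Answer: Quito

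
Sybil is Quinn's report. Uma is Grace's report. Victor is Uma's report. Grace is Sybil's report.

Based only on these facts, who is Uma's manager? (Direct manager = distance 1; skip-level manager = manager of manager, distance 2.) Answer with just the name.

Answer: Grace

Derivation:
Reconstructing the manager chain from the given facts:
  Quinn -> Sybil -> Grace -> Uma -> Victor
(each arrow means 'manager of the next')
Positions in the chain (0 = top):
  position of Quinn: 0
  position of Sybil: 1
  position of Grace: 2
  position of Uma: 3
  position of Victor: 4

Uma is at position 3; the manager is 1 step up the chain, i.e. position 2: Grace.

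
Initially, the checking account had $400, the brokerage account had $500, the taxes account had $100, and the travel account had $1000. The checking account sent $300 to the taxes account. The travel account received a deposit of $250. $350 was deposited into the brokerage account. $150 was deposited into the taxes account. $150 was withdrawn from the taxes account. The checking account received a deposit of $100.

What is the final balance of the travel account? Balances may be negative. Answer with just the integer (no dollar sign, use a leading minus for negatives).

Tracking account balances step by step:
Start: checking=400, brokerage=500, taxes=100, travel=1000
Event 1 (transfer 300 checking -> taxes): checking: 400 - 300 = 100, taxes: 100 + 300 = 400. Balances: checking=100, brokerage=500, taxes=400, travel=1000
Event 2 (deposit 250 to travel): travel: 1000 + 250 = 1250. Balances: checking=100, brokerage=500, taxes=400, travel=1250
Event 3 (deposit 350 to brokerage): brokerage: 500 + 350 = 850. Balances: checking=100, brokerage=850, taxes=400, travel=1250
Event 4 (deposit 150 to taxes): taxes: 400 + 150 = 550. Balances: checking=100, brokerage=850, taxes=550, travel=1250
Event 5 (withdraw 150 from taxes): taxes: 550 - 150 = 400. Balances: checking=100, brokerage=850, taxes=400, travel=1250
Event 6 (deposit 100 to checking): checking: 100 + 100 = 200. Balances: checking=200, brokerage=850, taxes=400, travel=1250

Final balance of travel: 1250

Answer: 1250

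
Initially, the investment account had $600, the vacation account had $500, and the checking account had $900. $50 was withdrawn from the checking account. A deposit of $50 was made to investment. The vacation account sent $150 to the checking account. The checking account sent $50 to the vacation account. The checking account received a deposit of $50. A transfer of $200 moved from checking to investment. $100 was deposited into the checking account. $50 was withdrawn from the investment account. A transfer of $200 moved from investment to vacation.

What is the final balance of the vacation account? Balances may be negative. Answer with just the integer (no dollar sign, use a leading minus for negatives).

Tracking account balances step by step:
Start: investment=600, vacation=500, checking=900
Event 1 (withdraw 50 from checking): checking: 900 - 50 = 850. Balances: investment=600, vacation=500, checking=850
Event 2 (deposit 50 to investment): investment: 600 + 50 = 650. Balances: investment=650, vacation=500, checking=850
Event 3 (transfer 150 vacation -> checking): vacation: 500 - 150 = 350, checking: 850 + 150 = 1000. Balances: investment=650, vacation=350, checking=1000
Event 4 (transfer 50 checking -> vacation): checking: 1000 - 50 = 950, vacation: 350 + 50 = 400. Balances: investment=650, vacation=400, checking=950
Event 5 (deposit 50 to checking): checking: 950 + 50 = 1000. Balances: investment=650, vacation=400, checking=1000
Event 6 (transfer 200 checking -> investment): checking: 1000 - 200 = 800, investment: 650 + 200 = 850. Balances: investment=850, vacation=400, checking=800
Event 7 (deposit 100 to checking): checking: 800 + 100 = 900. Balances: investment=850, vacation=400, checking=900
Event 8 (withdraw 50 from investment): investment: 850 - 50 = 800. Balances: investment=800, vacation=400, checking=900
Event 9 (transfer 200 investment -> vacation): investment: 800 - 200 = 600, vacation: 400 + 200 = 600. Balances: investment=600, vacation=600, checking=900

Final balance of vacation: 600

Answer: 600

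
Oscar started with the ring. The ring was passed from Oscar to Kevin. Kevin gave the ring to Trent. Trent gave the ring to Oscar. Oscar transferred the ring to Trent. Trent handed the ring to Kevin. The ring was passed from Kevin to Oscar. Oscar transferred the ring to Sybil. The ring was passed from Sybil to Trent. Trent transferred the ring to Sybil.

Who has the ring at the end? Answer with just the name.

Tracking the ring through each event:
Start: Oscar has the ring.
After event 1: Kevin has the ring.
After event 2: Trent has the ring.
After event 3: Oscar has the ring.
After event 4: Trent has the ring.
After event 5: Kevin has the ring.
After event 6: Oscar has the ring.
After event 7: Sybil has the ring.
After event 8: Trent has the ring.
After event 9: Sybil has the ring.

Answer: Sybil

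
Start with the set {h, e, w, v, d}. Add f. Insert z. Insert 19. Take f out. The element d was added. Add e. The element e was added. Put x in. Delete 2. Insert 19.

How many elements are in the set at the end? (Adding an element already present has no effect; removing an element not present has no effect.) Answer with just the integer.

Tracking the set through each operation:
Start: {d, e, h, v, w}
Event 1 (add f): added. Set: {d, e, f, h, v, w}
Event 2 (add z): added. Set: {d, e, f, h, v, w, z}
Event 3 (add 19): added. Set: {19, d, e, f, h, v, w, z}
Event 4 (remove f): removed. Set: {19, d, e, h, v, w, z}
Event 5 (add d): already present, no change. Set: {19, d, e, h, v, w, z}
Event 6 (add e): already present, no change. Set: {19, d, e, h, v, w, z}
Event 7 (add e): already present, no change. Set: {19, d, e, h, v, w, z}
Event 8 (add x): added. Set: {19, d, e, h, v, w, x, z}
Event 9 (remove 2): not present, no change. Set: {19, d, e, h, v, w, x, z}
Event 10 (add 19): already present, no change. Set: {19, d, e, h, v, w, x, z}

Final set: {19, d, e, h, v, w, x, z} (size 8)

Answer: 8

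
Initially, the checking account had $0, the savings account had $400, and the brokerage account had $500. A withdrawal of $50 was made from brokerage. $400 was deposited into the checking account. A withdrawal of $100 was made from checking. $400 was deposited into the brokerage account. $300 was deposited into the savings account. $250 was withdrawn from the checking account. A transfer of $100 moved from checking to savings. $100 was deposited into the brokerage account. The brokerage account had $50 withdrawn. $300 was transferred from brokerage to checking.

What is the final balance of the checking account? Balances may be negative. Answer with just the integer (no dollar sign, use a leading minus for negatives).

Tracking account balances step by step:
Start: checking=0, savings=400, brokerage=500
Event 1 (withdraw 50 from brokerage): brokerage: 500 - 50 = 450. Balances: checking=0, savings=400, brokerage=450
Event 2 (deposit 400 to checking): checking: 0 + 400 = 400. Balances: checking=400, savings=400, brokerage=450
Event 3 (withdraw 100 from checking): checking: 400 - 100 = 300. Balances: checking=300, savings=400, brokerage=450
Event 4 (deposit 400 to brokerage): brokerage: 450 + 400 = 850. Balances: checking=300, savings=400, brokerage=850
Event 5 (deposit 300 to savings): savings: 400 + 300 = 700. Balances: checking=300, savings=700, brokerage=850
Event 6 (withdraw 250 from checking): checking: 300 - 250 = 50. Balances: checking=50, savings=700, brokerage=850
Event 7 (transfer 100 checking -> savings): checking: 50 - 100 = -50, savings: 700 + 100 = 800. Balances: checking=-50, savings=800, brokerage=850
Event 8 (deposit 100 to brokerage): brokerage: 850 + 100 = 950. Balances: checking=-50, savings=800, brokerage=950
Event 9 (withdraw 50 from brokerage): brokerage: 950 - 50 = 900. Balances: checking=-50, savings=800, brokerage=900
Event 10 (transfer 300 brokerage -> checking): brokerage: 900 - 300 = 600, checking: -50 + 300 = 250. Balances: checking=250, savings=800, brokerage=600

Final balance of checking: 250

Answer: 250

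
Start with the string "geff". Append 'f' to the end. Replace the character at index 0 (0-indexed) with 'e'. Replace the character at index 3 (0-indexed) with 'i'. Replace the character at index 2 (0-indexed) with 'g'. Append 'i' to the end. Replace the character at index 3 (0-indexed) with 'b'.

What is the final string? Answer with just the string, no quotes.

Applying each edit step by step:
Start: "geff"
Op 1 (append 'f'): "geff" -> "gefff"
Op 2 (replace idx 0: 'g' -> 'e'): "gefff" -> "eefff"
Op 3 (replace idx 3: 'f' -> 'i'): "eefff" -> "eefif"
Op 4 (replace idx 2: 'f' -> 'g'): "eefif" -> "eegif"
Op 5 (append 'i'): "eegif" -> "eegifi"
Op 6 (replace idx 3: 'i' -> 'b'): "eegifi" -> "eegbfi"

Answer: eegbfi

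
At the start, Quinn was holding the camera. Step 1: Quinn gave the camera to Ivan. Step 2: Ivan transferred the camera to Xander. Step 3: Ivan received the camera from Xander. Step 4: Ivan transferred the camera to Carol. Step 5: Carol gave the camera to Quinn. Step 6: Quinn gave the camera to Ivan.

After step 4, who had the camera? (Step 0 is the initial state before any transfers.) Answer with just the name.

Answer: Carol

Derivation:
Tracking the camera holder through step 4:
After step 0 (start): Quinn
After step 1: Ivan
After step 2: Xander
After step 3: Ivan
After step 4: Carol

At step 4, the holder is Carol.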